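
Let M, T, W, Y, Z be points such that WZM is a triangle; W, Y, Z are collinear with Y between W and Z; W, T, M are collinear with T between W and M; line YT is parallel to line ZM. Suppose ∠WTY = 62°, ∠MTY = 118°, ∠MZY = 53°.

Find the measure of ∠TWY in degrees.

1. ∠WMZ = 62°  [YT∥ZM, corresponding at T]
2. ∠MZW = 53°  [Y on ray ZW]
3. ∠MWZ = 65°  [△WZM]
4. ∠TWY = 65°  [Y on WZ, T on WM]

∠TWY = 65°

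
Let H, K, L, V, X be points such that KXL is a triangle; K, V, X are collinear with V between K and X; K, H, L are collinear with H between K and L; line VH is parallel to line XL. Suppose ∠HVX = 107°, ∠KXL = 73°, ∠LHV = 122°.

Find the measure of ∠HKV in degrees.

1. ∠HVK = 73°  [linear pair at V on KX]
2. ∠KHV = 58°  [linear pair at H on KL]
3. ∠HKV = 49°  [△KVH]

∠HKV = 49°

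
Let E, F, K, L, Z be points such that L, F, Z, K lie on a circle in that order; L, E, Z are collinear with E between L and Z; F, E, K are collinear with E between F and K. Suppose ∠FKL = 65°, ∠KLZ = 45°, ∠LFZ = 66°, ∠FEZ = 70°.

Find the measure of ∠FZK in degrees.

∠FZK = 86°

1. ∠FZL = 65°  [same arc LF]
2. ∠KFZ = 45°  [same arc ZK]
3. ∠FLZ = 49°  [△LFZ]
4. ∠FKZ = 49°  [same arc FZ]
5. ∠FZK = 86°  [△FZK]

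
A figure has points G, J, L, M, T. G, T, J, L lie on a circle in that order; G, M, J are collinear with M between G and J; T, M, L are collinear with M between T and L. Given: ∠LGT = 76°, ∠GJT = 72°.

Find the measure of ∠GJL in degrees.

1. ∠GLT = 72°  [same arc GT]
2. ∠GTL = 32°  [△GTL]
3. ∠GJL = 32°  [same arc GL]

∠GJL = 32°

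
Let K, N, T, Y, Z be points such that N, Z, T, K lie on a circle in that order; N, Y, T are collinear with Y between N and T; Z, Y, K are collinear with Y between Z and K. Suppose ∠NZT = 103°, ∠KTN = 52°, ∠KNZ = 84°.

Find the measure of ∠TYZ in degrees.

∠TYZ = 85°

1. ∠NKT = 77°  [cyclic NZTK, opposite ∠Z+∠K]
2. ∠KZN = 52°  [same arc NK]
3. ∠KNT = 51°  [△NTK]
4. ∠NKZ = 44°  [△NZK]
5. ∠KZT = 51°  [same arc TK]
6. ∠NTZ = 44°  [same arc NZ]
7. ∠TYZ = 85°  [△ZYT]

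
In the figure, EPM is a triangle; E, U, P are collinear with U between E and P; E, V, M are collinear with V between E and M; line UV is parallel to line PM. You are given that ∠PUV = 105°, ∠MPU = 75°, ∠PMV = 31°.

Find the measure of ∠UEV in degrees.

∠UEV = 74°

1. ∠EPM = 75°  [U on ray PE]
2. ∠EMP = 31°  [V on ray ME]
3. ∠MEP = 74°  [△EPM]
4. ∠UEV = 74°  [U on EP, V on EM]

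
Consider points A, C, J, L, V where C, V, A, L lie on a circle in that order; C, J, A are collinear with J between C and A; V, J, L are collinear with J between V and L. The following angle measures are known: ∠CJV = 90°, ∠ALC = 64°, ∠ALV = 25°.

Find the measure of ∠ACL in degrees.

∠ACL = 51°

1. ∠AJL = 90°  [vertical angles at J]
2. ∠CAL = 65°  [△AJL]
3. ∠ACL = 51°  [△CAL]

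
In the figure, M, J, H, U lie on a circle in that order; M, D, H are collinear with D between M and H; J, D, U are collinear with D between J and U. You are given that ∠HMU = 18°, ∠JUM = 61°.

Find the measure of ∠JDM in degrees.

1. ∠HJU = 18°  [same arc HU]
2. ∠JHM = 61°  [same arc MJ]
3. ∠HDJ = 101°  [△JDH]
4. ∠JDM = 79°  [linear pair at D on MH]

∠JDM = 79°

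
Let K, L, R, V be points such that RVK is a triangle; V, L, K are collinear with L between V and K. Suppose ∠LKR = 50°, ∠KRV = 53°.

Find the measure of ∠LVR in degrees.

1. ∠RKV = 50°  [L on ray KV]
2. ∠KVR = 77°  [△RVK]
3. ∠LVR = 77°  [L on ray VK]

∠LVR = 77°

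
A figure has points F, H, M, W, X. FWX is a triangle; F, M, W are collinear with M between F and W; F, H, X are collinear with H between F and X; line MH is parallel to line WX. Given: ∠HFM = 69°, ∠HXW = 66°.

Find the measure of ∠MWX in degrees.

∠MWX = 45°

1. ∠WFX = 69°  [M on FW, H on FX]
2. ∠FXW = 66°  [H on ray XF]
3. ∠FWX = 45°  [△FWX]
4. ∠MWX = 45°  [M on ray WF]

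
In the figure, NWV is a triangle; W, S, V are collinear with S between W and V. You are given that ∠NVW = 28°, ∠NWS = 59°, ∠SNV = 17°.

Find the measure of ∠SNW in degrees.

1. ∠NVS = 28°  [S on ray VW]
2. ∠NSV = 135°  [△NSV]
3. ∠NSW = 45°  [linear pair at S on WV]
4. ∠SNW = 76°  [△NWS]

∠SNW = 76°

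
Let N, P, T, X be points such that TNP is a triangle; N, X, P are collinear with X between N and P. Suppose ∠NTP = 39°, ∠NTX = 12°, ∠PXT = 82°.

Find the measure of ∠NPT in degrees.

1. ∠NXT = 98°  [linear pair at X on NP]
2. ∠TNX = 70°  [△TNX]
3. ∠PNT = 70°  [X on ray NP]
4. ∠NPT = 71°  [△TNP]

∠NPT = 71°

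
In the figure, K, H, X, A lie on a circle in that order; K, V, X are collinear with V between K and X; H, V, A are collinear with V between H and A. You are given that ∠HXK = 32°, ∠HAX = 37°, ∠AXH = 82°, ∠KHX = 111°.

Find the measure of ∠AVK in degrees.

∠AVK = 87°

1. ∠HAK = 32°  [same arc KH]
2. ∠AHX = 61°  [△HXA]
3. ∠AKX = 61°  [same arc XA]
4. ∠AVK = 87°  [△KVA]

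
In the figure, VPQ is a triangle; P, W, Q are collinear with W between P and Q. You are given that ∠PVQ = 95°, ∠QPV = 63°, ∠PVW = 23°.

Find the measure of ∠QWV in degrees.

∠QWV = 86°

1. ∠VPW = 63°  [W on ray PQ]
2. ∠PWV = 94°  [△VPW]
3. ∠QWV = 86°  [linear pair at W on PQ]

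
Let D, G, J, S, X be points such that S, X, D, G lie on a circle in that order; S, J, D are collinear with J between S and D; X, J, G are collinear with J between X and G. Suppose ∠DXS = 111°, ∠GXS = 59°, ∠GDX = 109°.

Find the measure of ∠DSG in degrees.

∠DSG = 52°

1. ∠DGS = 69°  [cyclic SXDG, opposite ∠X+∠G]
2. ∠GDS = 59°  [same arc SG]
3. ∠DSG = 52°  [△SDG]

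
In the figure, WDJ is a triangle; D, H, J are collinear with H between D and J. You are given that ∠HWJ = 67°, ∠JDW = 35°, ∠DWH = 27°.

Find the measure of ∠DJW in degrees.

1. ∠HDW = 35°  [H on ray DJ]
2. ∠DHW = 118°  [△WDH]
3. ∠JHW = 62°  [linear pair at H on DJ]
4. ∠HJW = 51°  [△WHJ]
5. ∠DJW = 51°  [H on ray JD]

∠DJW = 51°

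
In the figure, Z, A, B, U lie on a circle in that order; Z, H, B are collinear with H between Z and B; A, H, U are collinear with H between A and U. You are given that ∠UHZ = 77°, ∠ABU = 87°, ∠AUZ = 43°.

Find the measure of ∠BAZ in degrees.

∠BAZ = 104°

1. ∠AHB = 77°  [vertical angles at H]
2. ∠AZU = 93°  [cyclic ZABU, opposite ∠Z+∠B]
3. ∠ABZ = 43°  [same arc ZA]
4. ∠UAZ = 44°  [△ZAU]
5. ∠AHZ = 103°  [linear pair at H on ZB]
6. ∠AZB = 33°  [△ZHA]
7. ∠BAZ = 104°  [△ZAB]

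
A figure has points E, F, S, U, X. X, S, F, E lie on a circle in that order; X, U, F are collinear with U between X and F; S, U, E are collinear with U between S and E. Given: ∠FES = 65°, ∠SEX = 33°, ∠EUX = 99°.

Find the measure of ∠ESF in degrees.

1. ∠SFX = 33°  [same arc XS]
2. ∠FUS = 99°  [vertical angles at U]
3. ∠ESF = 48°  [△SUF]

∠ESF = 48°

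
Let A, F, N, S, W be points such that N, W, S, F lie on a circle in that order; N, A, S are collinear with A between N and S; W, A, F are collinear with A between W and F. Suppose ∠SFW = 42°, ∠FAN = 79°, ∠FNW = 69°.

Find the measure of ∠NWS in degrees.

1. ∠SNW = 42°  [same arc WS]
2. ∠SAW = 79°  [vertical angles at A]
3. ∠FSW = 111°  [cyclic NWSF, opposite ∠N+∠S]
4. ∠FWS = 27°  [△WSF]
5. ∠NSW = 74°  [△WAS]
6. ∠NWS = 64°  [△NWS]

∠NWS = 64°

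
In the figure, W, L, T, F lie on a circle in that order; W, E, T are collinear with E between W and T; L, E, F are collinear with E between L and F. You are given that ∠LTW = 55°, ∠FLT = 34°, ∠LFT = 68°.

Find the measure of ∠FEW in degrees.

∠FEW = 91°

1. ∠LFW = 55°  [same arc WL]
2. ∠FWT = 34°  [same arc TF]
3. ∠FEW = 91°  [△WEF]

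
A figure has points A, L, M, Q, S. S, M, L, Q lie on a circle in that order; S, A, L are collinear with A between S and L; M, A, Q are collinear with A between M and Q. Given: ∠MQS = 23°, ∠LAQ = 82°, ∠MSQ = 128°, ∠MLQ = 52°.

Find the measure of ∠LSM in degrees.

1. ∠QMS = 29°  [△SMQ]
2. ∠MAS = 82°  [vertical angles at A]
3. ∠LSM = 69°  [△SAM]

∠LSM = 69°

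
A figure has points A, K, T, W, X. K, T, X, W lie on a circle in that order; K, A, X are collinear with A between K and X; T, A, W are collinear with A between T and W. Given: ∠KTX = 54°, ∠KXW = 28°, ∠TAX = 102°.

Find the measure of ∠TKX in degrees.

1. ∠KTW = 28°  [same arc KW]
2. ∠KAT = 78°  [linear pair at A on KX]
3. ∠TKX = 74°  [△KAT]

∠TKX = 74°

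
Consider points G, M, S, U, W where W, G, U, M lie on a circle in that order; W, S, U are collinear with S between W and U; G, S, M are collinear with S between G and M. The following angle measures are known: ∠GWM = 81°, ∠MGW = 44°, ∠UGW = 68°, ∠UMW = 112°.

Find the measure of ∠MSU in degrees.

∠MSU = 79°

1. ∠GMW = 55°  [△WGM]
2. ∠MUW = 44°  [same arc WM]
3. ∠MWU = 24°  [△WUM]
4. ∠MSW = 101°  [△WSM]
5. ∠MSU = 79°  [linear pair at S on WU]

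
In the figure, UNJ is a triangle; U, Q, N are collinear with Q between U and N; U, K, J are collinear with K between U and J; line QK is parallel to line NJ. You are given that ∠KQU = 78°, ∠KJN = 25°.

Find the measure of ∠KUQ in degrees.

1. ∠JNU = 78°  [QK∥NJ, corresponding at Q]
2. ∠NJU = 25°  [K on ray JU]
3. ∠JUN = 77°  [△UNJ]
4. ∠KUQ = 77°  [Q on UN, K on UJ]

∠KUQ = 77°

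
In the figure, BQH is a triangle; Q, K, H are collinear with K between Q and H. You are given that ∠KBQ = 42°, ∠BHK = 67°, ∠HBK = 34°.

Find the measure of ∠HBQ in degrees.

1. ∠BKH = 79°  [△BKH]
2. ∠BHQ = 67°  [K on ray HQ]
3. ∠BKQ = 101°  [linear pair at K on QH]
4. ∠BQK = 37°  [△BQK]
5. ∠BQH = 37°  [K on ray QH]
6. ∠HBQ = 76°  [△BQH]

∠HBQ = 76°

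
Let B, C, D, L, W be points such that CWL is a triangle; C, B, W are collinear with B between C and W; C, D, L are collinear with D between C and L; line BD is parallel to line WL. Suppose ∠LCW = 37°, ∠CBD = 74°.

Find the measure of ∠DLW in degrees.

1. ∠BCD = 37°  [B on CW, D on CL]
2. ∠BDC = 69°  [△CBD]
3. ∠BDL = 111°  [linear pair at D on CL]
4. ∠DLW = 69°  [BD∥WL, co-interior at L–D]

∠DLW = 69°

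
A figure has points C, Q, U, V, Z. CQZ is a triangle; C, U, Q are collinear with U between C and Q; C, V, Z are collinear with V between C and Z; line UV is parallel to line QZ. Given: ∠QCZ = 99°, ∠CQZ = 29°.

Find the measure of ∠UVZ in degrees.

∠UVZ = 128°

1. ∠CZQ = 52°  [△CQZ]
2. ∠CVU = 52°  [UV∥QZ, corresponding at V]
3. ∠UVZ = 128°  [linear pair at V on CZ]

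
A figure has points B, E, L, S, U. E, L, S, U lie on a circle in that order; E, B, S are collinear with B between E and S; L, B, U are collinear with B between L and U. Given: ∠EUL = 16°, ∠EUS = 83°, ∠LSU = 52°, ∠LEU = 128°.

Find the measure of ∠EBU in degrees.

1. ∠ELU = 36°  [△ELU]
2. ∠ESU = 36°  [same arc EU]
3. ∠SEU = 61°  [△ESU]
4. ∠EBU = 103°  [△EBU]

∠EBU = 103°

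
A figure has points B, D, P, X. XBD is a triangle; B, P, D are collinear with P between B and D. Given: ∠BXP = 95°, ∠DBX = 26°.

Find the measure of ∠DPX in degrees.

∠DPX = 121°

1. ∠PBX = 26°  [P on ray BD]
2. ∠BPX = 59°  [△XBP]
3. ∠DPX = 121°  [linear pair at P on BD]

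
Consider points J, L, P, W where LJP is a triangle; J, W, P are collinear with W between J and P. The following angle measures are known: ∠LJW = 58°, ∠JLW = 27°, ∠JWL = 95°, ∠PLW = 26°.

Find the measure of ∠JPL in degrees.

∠JPL = 69°

1. ∠LWP = 85°  [linear pair at W on JP]
2. ∠LPW = 69°  [△LWP]
3. ∠JPL = 69°  [W on ray PJ]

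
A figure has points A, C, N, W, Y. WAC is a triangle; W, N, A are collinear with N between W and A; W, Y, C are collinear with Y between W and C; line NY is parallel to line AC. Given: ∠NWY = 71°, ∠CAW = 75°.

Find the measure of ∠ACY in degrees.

∠ACY = 34°

1. ∠AWC = 71°  [N on WA, Y on WC]
2. ∠ACW = 34°  [△WAC]
3. ∠ACY = 34°  [Y on ray CW]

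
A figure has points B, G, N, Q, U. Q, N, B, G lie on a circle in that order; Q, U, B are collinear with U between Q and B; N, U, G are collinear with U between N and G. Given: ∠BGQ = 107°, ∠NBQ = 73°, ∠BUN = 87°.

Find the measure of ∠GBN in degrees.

∠GBN = 126°

1. ∠BNQ = 73°  [cyclic QNBG, opposite ∠N+∠G]
2. ∠BQN = 34°  [△QNB]
3. ∠BNG = 20°  [△NUB]
4. ∠BGN = 34°  [same arc NB]
5. ∠GBN = 126°  [△NBG]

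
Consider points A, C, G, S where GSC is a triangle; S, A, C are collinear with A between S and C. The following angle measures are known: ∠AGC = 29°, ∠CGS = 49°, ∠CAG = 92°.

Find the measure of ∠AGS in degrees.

1. ∠ACG = 59°  [△GAC]
2. ∠GAS = 88°  [linear pair at A on SC]
3. ∠GCS = 59°  [A on ray CS]
4. ∠CSG = 72°  [△GSC]
5. ∠ASG = 72°  [A on ray SC]
6. ∠AGS = 20°  [△GSA]

∠AGS = 20°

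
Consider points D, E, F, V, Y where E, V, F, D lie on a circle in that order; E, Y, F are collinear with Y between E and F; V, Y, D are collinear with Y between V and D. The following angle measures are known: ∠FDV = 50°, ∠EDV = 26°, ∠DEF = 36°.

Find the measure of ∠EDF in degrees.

1. ∠FEV = 50°  [same arc VF]
2. ∠EFV = 26°  [same arc EV]
3. ∠EVF = 104°  [△EVF]
4. ∠EDF = 76°  [cyclic EVFD, opposite ∠V+∠D]

∠EDF = 76°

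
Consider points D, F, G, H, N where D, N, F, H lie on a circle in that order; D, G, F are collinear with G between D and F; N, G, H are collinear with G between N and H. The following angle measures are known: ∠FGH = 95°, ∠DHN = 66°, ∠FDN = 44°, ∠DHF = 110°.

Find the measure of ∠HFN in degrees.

1. ∠DGN = 95°  [vertical angles at G]
2. ∠DFN = 66°  [same arc DN]
3. ∠FHN = 44°  [same arc NF]
4. ∠FGN = 85°  [linear pair at G on DF]
5. ∠FNH = 29°  [△NGF]
6. ∠HFN = 107°  [△NFH]

∠HFN = 107°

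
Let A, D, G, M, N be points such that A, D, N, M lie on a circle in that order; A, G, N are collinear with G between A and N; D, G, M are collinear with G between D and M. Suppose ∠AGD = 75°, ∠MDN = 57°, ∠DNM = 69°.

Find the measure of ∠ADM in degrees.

∠ADM = 51°

1. ∠MGN = 75°  [vertical angles at G]
2. ∠MAN = 57°  [same arc NM]
3. ∠DAM = 111°  [cyclic ADNM, opposite ∠A+∠N]
4. ∠AGM = 105°  [linear pair at G on AN]
5. ∠AMD = 18°  [△AGM]
6. ∠ADM = 51°  [△ADM]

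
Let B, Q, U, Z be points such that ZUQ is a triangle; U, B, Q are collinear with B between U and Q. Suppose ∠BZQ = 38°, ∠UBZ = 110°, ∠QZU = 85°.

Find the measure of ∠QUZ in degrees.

1. ∠QBZ = 70°  [linear pair at B on UQ]
2. ∠BQZ = 72°  [△ZBQ]
3. ∠UQZ = 72°  [B on ray QU]
4. ∠QUZ = 23°  [△ZUQ]

∠QUZ = 23°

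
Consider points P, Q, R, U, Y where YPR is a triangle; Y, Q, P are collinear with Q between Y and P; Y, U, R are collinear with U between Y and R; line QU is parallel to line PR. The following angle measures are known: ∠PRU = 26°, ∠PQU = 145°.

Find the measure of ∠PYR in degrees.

1. ∠PRY = 26°  [U on ray RY]
2. ∠UQY = 35°  [linear pair at Q on YP]
3. ∠QUY = 26°  [QU∥PR, corresponding at U]
4. ∠QYU = 119°  [△YQU]
5. ∠PYR = 119°  [Q on YP, U on YR]

∠PYR = 119°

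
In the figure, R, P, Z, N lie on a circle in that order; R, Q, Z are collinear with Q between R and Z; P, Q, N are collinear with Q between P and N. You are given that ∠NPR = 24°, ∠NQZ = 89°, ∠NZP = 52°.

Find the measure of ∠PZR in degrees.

∠PZR = 28°

1. ∠NZR = 24°  [same arc RN]
2. ∠PQR = 89°  [vertical angles at Q]
3. ∠PNZ = 67°  [△ZQN]
4. ∠NPZ = 61°  [△PZN]
5. ∠PQZ = 91°  [linear pair at Q on RZ]
6. ∠PZR = 28°  [△PQZ]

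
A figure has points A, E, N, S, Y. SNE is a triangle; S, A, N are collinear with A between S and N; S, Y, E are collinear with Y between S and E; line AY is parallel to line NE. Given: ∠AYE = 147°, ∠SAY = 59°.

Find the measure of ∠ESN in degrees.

∠ESN = 88°

1. ∠AYS = 33°  [linear pair at Y on SE]
2. ∠ASY = 88°  [△SAY]
3. ∠ESN = 88°  [A on SN, Y on SE]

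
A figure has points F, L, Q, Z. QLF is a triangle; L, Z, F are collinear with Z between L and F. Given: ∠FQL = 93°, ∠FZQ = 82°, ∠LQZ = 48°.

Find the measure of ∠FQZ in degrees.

∠FQZ = 45°

1. ∠LZQ = 98°  [linear pair at Z on LF]
2. ∠QLZ = 34°  [△QLZ]
3. ∠FLQ = 34°  [Z on ray LF]
4. ∠LFQ = 53°  [△QLF]
5. ∠QFZ = 53°  [Z on ray FL]
6. ∠FQZ = 45°  [△QZF]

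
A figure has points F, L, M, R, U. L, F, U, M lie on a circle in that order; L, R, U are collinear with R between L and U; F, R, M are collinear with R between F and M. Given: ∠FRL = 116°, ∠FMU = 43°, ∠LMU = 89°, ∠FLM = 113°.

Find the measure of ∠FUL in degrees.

1. ∠FLU = 43°  [same arc FU]
2. ∠LFU = 91°  [cyclic LFUM, opposite ∠F+∠M]
3. ∠FUL = 46°  [△LFU]

∠FUL = 46°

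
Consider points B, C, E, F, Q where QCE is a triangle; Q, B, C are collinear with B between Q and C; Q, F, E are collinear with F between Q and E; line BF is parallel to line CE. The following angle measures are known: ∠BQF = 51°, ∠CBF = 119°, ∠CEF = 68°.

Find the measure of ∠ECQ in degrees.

1. ∠CQE = 51°  [B on QC, F on QE]
2. ∠CEQ = 68°  [F on ray EQ]
3. ∠ECQ = 61°  [△QCE]

∠ECQ = 61°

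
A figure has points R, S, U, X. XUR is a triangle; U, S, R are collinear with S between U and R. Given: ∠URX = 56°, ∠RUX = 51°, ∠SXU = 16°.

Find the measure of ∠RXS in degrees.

1. ∠SRX = 56°  [S on ray RU]
2. ∠SUX = 51°  [S on ray UR]
3. ∠USX = 113°  [△XUS]
4. ∠RSX = 67°  [linear pair at S on UR]
5. ∠RXS = 57°  [△XSR]

∠RXS = 57°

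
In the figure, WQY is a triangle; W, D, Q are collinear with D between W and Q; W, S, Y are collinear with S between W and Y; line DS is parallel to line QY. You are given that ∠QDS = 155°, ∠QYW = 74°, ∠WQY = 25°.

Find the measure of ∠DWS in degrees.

1. ∠SDW = 25°  [linear pair at D on WQ]
2. ∠DSW = 74°  [DS∥QY, corresponding at S]
3. ∠DWS = 81°  [△WDS]

∠DWS = 81°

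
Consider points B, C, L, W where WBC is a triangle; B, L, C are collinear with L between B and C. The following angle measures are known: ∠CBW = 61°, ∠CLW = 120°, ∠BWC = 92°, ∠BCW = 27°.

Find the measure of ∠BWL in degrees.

1. ∠LBW = 61°  [L on ray BC]
2. ∠BLW = 60°  [linear pair at L on BC]
3. ∠BWL = 59°  [△WBL]

∠BWL = 59°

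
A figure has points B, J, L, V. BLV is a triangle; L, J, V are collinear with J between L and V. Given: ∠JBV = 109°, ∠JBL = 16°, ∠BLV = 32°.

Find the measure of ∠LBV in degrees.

1. ∠BLJ = 32°  [J on ray LV]
2. ∠BJL = 132°  [△BLJ]
3. ∠BJV = 48°  [linear pair at J on LV]
4. ∠BVJ = 23°  [△BJV]
5. ∠BVL = 23°  [J on ray VL]
6. ∠LBV = 125°  [△BLV]

∠LBV = 125°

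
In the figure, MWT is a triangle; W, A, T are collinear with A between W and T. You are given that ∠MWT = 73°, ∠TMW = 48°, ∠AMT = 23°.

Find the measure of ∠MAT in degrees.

1. ∠MTW = 59°  [△MWT]
2. ∠ATM = 59°  [A on ray TW]
3. ∠MAT = 98°  [△MAT]

∠MAT = 98°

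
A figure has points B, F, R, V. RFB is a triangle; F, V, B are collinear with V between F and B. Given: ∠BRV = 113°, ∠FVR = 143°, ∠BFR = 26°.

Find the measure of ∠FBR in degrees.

∠FBR = 30°

1. ∠BVR = 37°  [linear pair at V on FB]
2. ∠RBV = 30°  [△RVB]
3. ∠FBR = 30°  [V on ray BF]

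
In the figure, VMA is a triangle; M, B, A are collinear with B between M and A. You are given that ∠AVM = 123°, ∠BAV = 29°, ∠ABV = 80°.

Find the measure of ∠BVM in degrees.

∠BVM = 52°

1. ∠MAV = 29°  [B on ray AM]
2. ∠MBV = 100°  [linear pair at B on MA]
3. ∠AMV = 28°  [△VMA]
4. ∠BMV = 28°  [B on ray MA]
5. ∠BVM = 52°  [△VMB]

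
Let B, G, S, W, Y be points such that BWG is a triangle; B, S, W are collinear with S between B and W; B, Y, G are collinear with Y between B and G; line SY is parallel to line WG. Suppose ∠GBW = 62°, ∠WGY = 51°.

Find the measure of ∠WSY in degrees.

1. ∠BGW = 51°  [Y on ray GB]
2. ∠BWG = 67°  [△BWG]
3. ∠BSY = 67°  [SY∥WG, corresponding at S]
4. ∠WSY = 113°  [linear pair at S on BW]

∠WSY = 113°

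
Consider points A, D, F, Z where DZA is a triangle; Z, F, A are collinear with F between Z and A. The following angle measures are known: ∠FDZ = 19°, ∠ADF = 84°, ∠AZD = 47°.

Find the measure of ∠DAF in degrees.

∠DAF = 30°

1. ∠DZF = 47°  [F on ray ZA]
2. ∠DFZ = 114°  [△DZF]
3. ∠AFD = 66°  [linear pair at F on ZA]
4. ∠DAF = 30°  [△DFA]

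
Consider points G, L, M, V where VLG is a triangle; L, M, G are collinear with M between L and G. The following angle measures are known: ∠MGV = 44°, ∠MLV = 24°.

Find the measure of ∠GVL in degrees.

∠GVL = 112°

1. ∠LGV = 44°  [M on ray GL]
2. ∠GLV = 24°  [M on ray LG]
3. ∠GVL = 112°  [△VLG]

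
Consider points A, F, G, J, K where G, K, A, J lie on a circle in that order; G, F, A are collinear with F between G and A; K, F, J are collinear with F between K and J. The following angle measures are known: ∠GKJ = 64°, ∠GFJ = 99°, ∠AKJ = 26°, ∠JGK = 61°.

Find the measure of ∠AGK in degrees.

∠AGK = 35°

1. ∠GAJ = 64°  [same arc GJ]
2. ∠AFJ = 81°  [linear pair at F on GA]
3. ∠AJK = 35°  [△AFJ]
4. ∠AGK = 35°  [same arc KA]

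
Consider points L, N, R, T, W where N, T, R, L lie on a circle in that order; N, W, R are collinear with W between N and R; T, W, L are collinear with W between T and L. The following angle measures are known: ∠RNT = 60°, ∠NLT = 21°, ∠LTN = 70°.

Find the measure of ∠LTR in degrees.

1. ∠NWT = 50°  [△NWT]
2. ∠NRT = 21°  [same arc NT]
3. ∠RWT = 130°  [linear pair at W on NR]
4. ∠LTR = 29°  [△TWR]

∠LTR = 29°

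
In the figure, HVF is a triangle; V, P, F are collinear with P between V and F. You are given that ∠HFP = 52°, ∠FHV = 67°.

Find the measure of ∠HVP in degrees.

1. ∠HFV = 52°  [P on ray FV]
2. ∠FVH = 61°  [△HVF]
3. ∠HVP = 61°  [P on ray VF]

∠HVP = 61°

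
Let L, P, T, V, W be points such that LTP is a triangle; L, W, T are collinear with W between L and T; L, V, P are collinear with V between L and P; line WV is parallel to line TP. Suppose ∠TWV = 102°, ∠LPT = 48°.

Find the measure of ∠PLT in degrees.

1. ∠LWV = 78°  [linear pair at W on LT]
2. ∠LVW = 48°  [WV∥TP, corresponding at V]
3. ∠VLW = 54°  [△LWV]
4. ∠PLT = 54°  [W on LT, V on LP]

∠PLT = 54°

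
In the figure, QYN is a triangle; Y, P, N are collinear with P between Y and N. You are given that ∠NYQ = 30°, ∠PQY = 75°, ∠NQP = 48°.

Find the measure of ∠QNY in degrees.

1. ∠PYQ = 30°  [P on ray YN]
2. ∠QPY = 75°  [△QYP]
3. ∠NPQ = 105°  [linear pair at P on YN]
4. ∠PNQ = 27°  [△QPN]
5. ∠QNY = 27°  [P on ray NY]

∠QNY = 27°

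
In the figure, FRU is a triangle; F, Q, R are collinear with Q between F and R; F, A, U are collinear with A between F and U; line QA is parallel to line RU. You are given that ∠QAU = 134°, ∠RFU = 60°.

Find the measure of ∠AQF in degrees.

1. ∠FAQ = 46°  [linear pair at A on FU]
2. ∠AFQ = 60°  [Q on FR, A on FU]
3. ∠AQF = 74°  [△FQA]

∠AQF = 74°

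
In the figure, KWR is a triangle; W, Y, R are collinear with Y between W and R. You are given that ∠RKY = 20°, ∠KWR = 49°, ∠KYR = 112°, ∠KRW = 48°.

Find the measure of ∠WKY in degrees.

∠WKY = 63°

1. ∠KWY = 49°  [Y on ray WR]
2. ∠KYW = 68°  [linear pair at Y on WR]
3. ∠WKY = 63°  [△KWY]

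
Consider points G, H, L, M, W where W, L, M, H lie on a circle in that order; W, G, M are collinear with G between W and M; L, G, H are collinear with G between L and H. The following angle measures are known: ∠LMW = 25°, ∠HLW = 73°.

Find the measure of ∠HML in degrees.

1. ∠LHW = 25°  [same arc WL]
2. ∠HWL = 82°  [△WLH]
3. ∠HML = 98°  [cyclic WLMH, opposite ∠W+∠M]

∠HML = 98°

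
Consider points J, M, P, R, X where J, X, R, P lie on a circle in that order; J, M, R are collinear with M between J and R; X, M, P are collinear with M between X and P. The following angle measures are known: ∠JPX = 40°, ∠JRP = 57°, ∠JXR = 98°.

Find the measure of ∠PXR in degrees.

1. ∠JPR = 82°  [cyclic JXRP, opposite ∠X+∠P]
2. ∠PJR = 41°  [△JRP]
3. ∠PXR = 41°  [same arc RP]

∠PXR = 41°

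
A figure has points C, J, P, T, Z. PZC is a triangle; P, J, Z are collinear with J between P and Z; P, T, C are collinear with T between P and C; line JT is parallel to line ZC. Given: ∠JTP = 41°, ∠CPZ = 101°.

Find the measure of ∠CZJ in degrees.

1. ∠PCZ = 41°  [JT∥ZC, corresponding at T]
2. ∠CZP = 38°  [△PZC]
3. ∠CZJ = 38°  [J on ray ZP]

∠CZJ = 38°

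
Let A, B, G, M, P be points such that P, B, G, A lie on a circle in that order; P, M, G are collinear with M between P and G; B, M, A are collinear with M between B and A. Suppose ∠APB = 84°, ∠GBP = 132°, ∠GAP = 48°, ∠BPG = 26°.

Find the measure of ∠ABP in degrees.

∠ABP = 74°

1. ∠BGP = 22°  [△PBG]
2. ∠BAP = 22°  [same arc PB]
3. ∠ABP = 74°  [△PBA]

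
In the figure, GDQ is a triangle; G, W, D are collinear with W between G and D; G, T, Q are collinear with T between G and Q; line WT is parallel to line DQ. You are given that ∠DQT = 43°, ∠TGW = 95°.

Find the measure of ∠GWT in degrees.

1. ∠DQG = 43°  [T on ray QG]
2. ∠DGQ = 95°  [W on GD, T on GQ]
3. ∠GDQ = 42°  [△GDQ]
4. ∠GWT = 42°  [WT∥DQ, corresponding at W]

∠GWT = 42°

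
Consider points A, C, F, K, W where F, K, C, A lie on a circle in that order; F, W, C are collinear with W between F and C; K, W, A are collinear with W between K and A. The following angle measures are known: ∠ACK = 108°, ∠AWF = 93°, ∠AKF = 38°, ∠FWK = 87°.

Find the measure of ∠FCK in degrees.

∠FCK = 70°

1. ∠AFK = 72°  [cyclic FKCA, opposite ∠F+∠C]
2. ∠FAK = 70°  [△FKA]
3. ∠FCK = 70°  [same arc FK]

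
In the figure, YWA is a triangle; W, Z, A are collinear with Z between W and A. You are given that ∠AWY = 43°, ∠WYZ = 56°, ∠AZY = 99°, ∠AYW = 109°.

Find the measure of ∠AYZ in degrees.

1. ∠WAY = 28°  [△YWA]
2. ∠YAZ = 28°  [Z on ray AW]
3. ∠AYZ = 53°  [△YZA]

∠AYZ = 53°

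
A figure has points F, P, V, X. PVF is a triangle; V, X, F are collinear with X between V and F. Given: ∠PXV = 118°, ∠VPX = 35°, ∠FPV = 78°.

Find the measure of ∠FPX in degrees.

∠FPX = 43°

1. ∠PVX = 27°  [△PVX]
2. ∠FXP = 62°  [linear pair at X on VF]
3. ∠FVP = 27°  [X on ray VF]
4. ∠PFV = 75°  [△PVF]
5. ∠PFX = 75°  [X on ray FV]
6. ∠FPX = 43°  [△PXF]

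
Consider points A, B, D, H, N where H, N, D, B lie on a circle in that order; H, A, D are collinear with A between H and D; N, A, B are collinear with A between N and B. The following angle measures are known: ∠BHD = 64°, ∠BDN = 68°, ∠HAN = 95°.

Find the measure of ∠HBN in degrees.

1. ∠BND = 64°  [same arc DB]
2. ∠DAN = 85°  [linear pair at A on HD]
3. ∠HDN = 31°  [△NAD]
4. ∠HBN = 31°  [same arc HN]

∠HBN = 31°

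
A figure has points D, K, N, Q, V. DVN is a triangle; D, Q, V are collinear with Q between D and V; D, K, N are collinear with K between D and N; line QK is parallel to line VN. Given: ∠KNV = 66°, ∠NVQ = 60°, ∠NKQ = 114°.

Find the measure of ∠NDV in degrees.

∠NDV = 54°

1. ∠DNV = 66°  [K on ray ND]
2. ∠DVN = 60°  [Q on ray VD]
3. ∠NDV = 54°  [△DVN]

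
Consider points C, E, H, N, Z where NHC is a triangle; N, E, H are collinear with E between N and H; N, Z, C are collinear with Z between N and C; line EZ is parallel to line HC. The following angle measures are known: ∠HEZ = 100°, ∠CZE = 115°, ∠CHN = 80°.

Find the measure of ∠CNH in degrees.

∠CNH = 35°

1. ∠NEZ = 80°  [linear pair at E on NH]
2. ∠EZN = 65°  [linear pair at Z on NC]
3. ∠ENZ = 35°  [△NEZ]
4. ∠CNH = 35°  [E on NH, Z on NC]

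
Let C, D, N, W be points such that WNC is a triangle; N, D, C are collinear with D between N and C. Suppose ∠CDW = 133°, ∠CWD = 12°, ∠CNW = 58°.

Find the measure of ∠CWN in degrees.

1. ∠DCW = 35°  [△WDC]
2. ∠NCW = 35°  [D on ray CN]
3. ∠CWN = 87°  [△WNC]

∠CWN = 87°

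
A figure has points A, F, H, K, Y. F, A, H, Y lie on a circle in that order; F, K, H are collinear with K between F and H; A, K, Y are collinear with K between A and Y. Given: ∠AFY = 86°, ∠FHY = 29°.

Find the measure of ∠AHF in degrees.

∠AHF = 65°

1. ∠FAY = 29°  [same arc FY]
2. ∠AYF = 65°  [△FAY]
3. ∠AHF = 65°  [same arc FA]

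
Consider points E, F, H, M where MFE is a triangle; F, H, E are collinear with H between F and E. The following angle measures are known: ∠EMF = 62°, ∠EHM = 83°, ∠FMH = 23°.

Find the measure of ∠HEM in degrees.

1. ∠FHM = 97°  [linear pair at H on FE]
2. ∠HFM = 60°  [△MFH]
3. ∠EFM = 60°  [H on ray FE]
4. ∠FEM = 58°  [△MFE]
5. ∠HEM = 58°  [H on ray EF]

∠HEM = 58°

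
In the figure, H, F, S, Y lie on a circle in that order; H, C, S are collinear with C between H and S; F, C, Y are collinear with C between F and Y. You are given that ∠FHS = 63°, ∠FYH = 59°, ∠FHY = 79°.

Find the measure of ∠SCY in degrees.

1. ∠FYS = 63°  [same arc FS]
2. ∠HFY = 42°  [△HFY]
3. ∠HSY = 42°  [same arc HY]
4. ∠SCY = 75°  [△SCY]

∠SCY = 75°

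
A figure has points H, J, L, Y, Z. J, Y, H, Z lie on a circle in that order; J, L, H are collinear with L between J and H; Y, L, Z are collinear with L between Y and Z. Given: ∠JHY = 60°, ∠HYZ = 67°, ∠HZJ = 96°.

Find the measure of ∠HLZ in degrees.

1. ∠JZY = 60°  [same arc JY]
2. ∠HJZ = 67°  [same arc HZ]
3. ∠JLZ = 53°  [△JLZ]
4. ∠HLZ = 127°  [linear pair at L on JH]

∠HLZ = 127°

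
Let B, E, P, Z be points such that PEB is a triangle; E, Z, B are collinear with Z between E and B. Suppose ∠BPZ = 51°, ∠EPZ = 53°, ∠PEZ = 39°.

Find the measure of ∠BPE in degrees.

1. ∠EZP = 88°  [△PEZ]
2. ∠BEP = 39°  [Z on ray EB]
3. ∠BZP = 92°  [linear pair at Z on EB]
4. ∠PBZ = 37°  [△PZB]
5. ∠EBP = 37°  [Z on ray BE]
6. ∠BPE = 104°  [△PEB]

∠BPE = 104°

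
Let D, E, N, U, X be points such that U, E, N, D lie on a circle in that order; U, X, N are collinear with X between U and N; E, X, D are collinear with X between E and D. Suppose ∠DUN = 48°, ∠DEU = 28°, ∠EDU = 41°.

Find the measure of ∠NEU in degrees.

∠NEU = 76°

1. ∠DNU = 28°  [same arc UD]
2. ∠NDU = 104°  [△UND]
3. ∠NEU = 76°  [cyclic UEND, opposite ∠E+∠D]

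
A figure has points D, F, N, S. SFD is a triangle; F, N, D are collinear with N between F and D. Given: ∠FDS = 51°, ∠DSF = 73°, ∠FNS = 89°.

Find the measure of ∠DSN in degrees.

∠DSN = 38°

1. ∠NDS = 51°  [N on ray DF]
2. ∠DNS = 91°  [linear pair at N on FD]
3. ∠DSN = 38°  [△SND]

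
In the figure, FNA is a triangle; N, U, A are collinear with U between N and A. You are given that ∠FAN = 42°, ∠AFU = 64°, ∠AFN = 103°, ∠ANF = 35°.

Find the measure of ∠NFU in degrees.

1. ∠FAU = 42°  [U on ray AN]
2. ∠AUF = 74°  [△FUA]
3. ∠FNU = 35°  [U on ray NA]
4. ∠FUN = 106°  [linear pair at U on NA]
5. ∠NFU = 39°  [△FNU]

∠NFU = 39°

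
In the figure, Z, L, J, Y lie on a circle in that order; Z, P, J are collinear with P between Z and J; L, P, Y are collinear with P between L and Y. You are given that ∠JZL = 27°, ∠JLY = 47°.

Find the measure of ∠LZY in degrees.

∠LZY = 74°

1. ∠JYL = 27°  [same arc LJ]
2. ∠LJY = 106°  [△LJY]
3. ∠LZY = 74°  [cyclic ZLJY, opposite ∠Z+∠J]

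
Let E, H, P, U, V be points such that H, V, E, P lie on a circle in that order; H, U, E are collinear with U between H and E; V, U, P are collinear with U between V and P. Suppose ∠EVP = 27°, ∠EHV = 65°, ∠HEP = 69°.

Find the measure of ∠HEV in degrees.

∠HEV = 19°

1. ∠EHP = 27°  [same arc EP]
2. ∠EPH = 84°  [△HEP]
3. ∠EVH = 96°  [cyclic HVEP, opposite ∠V+∠P]
4. ∠HEV = 19°  [△HVE]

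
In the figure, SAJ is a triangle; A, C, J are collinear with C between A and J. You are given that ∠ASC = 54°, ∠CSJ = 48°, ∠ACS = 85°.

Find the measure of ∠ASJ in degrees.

1. ∠CAS = 41°  [△SAC]
2. ∠JCS = 95°  [linear pair at C on AJ]
3. ∠JAS = 41°  [C on ray AJ]
4. ∠CJS = 37°  [△SCJ]
5. ∠AJS = 37°  [C on ray JA]
6. ∠ASJ = 102°  [△SAJ]

∠ASJ = 102°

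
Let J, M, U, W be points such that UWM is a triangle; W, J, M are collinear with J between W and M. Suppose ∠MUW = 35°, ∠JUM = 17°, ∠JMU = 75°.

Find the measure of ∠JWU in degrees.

∠JWU = 70°

1. ∠UMW = 75°  [J on ray MW]
2. ∠MWU = 70°  [△UWM]
3. ∠JWU = 70°  [J on ray WM]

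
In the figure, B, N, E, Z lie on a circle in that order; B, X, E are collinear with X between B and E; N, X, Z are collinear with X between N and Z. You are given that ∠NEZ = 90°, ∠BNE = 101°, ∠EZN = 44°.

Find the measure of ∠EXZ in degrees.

∠EXZ = 81°

1. ∠ENZ = 46°  [△NEZ]
2. ∠BZE = 79°  [cyclic BNEZ, opposite ∠N+∠Z]
3. ∠EBZ = 46°  [same arc EZ]
4. ∠BEZ = 55°  [△BEZ]
5. ∠EXZ = 81°  [△EXZ]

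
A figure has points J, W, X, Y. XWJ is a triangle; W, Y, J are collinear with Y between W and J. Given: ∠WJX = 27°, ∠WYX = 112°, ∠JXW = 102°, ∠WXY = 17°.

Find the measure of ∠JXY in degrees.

∠JXY = 85°

1. ∠XJY = 27°  [Y on ray JW]
2. ∠JYX = 68°  [linear pair at Y on WJ]
3. ∠JXY = 85°  [△XYJ]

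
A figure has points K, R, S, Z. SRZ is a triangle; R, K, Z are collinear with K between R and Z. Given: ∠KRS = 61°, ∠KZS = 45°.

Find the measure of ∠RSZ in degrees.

∠RSZ = 74°

1. ∠SRZ = 61°  [K on ray RZ]
2. ∠RZS = 45°  [K on ray ZR]
3. ∠RSZ = 74°  [△SRZ]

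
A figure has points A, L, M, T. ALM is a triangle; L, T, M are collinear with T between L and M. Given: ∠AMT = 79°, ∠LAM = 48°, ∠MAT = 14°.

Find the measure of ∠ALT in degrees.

∠ALT = 53°

1. ∠AML = 79°  [T on ray ML]
2. ∠ALM = 53°  [△ALM]
3. ∠ALT = 53°  [T on ray LM]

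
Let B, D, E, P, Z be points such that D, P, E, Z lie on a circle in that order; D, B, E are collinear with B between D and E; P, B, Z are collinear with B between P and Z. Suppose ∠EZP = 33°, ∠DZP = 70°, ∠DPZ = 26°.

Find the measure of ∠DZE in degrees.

∠DZE = 103°

1. ∠EDP = 33°  [same arc PE]
2. ∠DEP = 70°  [same arc DP]
3. ∠DPE = 77°  [△DPE]
4. ∠DZE = 103°  [cyclic DPEZ, opposite ∠P+∠Z]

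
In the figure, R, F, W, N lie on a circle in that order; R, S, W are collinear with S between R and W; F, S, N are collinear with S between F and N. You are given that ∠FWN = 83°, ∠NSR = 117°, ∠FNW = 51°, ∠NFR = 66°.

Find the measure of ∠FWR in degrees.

1. ∠NFW = 46°  [△FWN]
2. ∠FSW = 117°  [vertical angles at S]
3. ∠FWR = 17°  [△FSW]

∠FWR = 17°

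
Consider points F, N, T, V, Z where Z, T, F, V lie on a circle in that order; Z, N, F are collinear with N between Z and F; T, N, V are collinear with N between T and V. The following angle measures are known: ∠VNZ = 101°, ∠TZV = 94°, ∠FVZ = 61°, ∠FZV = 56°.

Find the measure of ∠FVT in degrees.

1. ∠FNV = 79°  [linear pair at N on ZF]
2. ∠VFZ = 63°  [△ZFV]
3. ∠FVT = 38°  [△FNV]

∠FVT = 38°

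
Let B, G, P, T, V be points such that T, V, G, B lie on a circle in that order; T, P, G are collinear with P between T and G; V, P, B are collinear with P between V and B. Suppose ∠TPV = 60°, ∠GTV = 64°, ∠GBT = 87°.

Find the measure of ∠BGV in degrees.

1. ∠GPV = 120°  [linear pair at P on TG]
2. ∠GBV = 64°  [same arc VG]
3. ∠GVT = 93°  [cyclic TVGB, opposite ∠V+∠B]
4. ∠TGV = 23°  [△TVG]
5. ∠BVG = 37°  [△VPG]
6. ∠BGV = 79°  [△VGB]

∠BGV = 79°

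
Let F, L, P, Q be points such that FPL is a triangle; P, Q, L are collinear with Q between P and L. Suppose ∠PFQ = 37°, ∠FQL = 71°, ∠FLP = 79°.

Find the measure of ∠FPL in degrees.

∠FPL = 34°

1. ∠FQP = 109°  [linear pair at Q on PL]
2. ∠FPQ = 34°  [△FPQ]
3. ∠FPL = 34°  [Q on ray PL]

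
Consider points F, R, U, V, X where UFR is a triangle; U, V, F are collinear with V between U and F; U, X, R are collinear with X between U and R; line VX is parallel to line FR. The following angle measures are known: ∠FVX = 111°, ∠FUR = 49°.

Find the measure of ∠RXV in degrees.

1. ∠UVX = 69°  [linear pair at V on UF]
2. ∠VUX = 49°  [V on UF, X on UR]
3. ∠UXV = 62°  [△UVX]
4. ∠RXV = 118°  [linear pair at X on UR]

∠RXV = 118°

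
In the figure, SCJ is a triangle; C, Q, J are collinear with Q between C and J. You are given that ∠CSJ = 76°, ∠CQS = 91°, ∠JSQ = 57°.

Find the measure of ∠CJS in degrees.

1. ∠JQS = 89°  [linear pair at Q on CJ]
2. ∠QJS = 34°  [△SQJ]
3. ∠CJS = 34°  [Q on ray JC]

∠CJS = 34°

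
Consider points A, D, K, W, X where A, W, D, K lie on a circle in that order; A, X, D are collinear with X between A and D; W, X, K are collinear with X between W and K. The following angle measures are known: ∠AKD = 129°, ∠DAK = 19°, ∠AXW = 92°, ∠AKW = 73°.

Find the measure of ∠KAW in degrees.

1. ∠ADK = 32°  [△ADK]
2. ∠AWK = 32°  [same arc AK]
3. ∠KAW = 75°  [△AWK]

∠KAW = 75°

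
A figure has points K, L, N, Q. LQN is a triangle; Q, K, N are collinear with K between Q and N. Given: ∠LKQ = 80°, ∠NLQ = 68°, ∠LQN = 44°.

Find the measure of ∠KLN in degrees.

1. ∠LKN = 100°  [linear pair at K on QN]
2. ∠LNQ = 68°  [△LQN]
3. ∠KNL = 68°  [K on ray NQ]
4. ∠KLN = 12°  [△LKN]

∠KLN = 12°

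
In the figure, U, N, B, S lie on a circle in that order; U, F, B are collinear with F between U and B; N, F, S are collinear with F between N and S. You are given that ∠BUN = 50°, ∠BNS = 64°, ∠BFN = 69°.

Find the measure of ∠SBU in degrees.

∠SBU = 19°

1. ∠BSN = 50°  [same arc NB]
2. ∠SFU = 69°  [vertical angles at F]
3. ∠BFS = 111°  [linear pair at F on UB]
4. ∠SBU = 19°  [△BFS]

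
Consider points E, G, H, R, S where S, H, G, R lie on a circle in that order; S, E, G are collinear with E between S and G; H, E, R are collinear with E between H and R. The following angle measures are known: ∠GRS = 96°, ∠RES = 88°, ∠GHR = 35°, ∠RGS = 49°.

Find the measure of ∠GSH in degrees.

1. ∠GHS = 84°  [cyclic SHGR, opposite ∠H+∠R]
2. ∠GEH = 88°  [vertical angles at E]
3. ∠HGS = 57°  [△HEG]
4. ∠GSH = 39°  [△SHG]

∠GSH = 39°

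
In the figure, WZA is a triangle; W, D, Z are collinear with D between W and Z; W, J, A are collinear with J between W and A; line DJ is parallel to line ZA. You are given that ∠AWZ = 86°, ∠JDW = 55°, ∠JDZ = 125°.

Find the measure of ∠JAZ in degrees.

∠JAZ = 39°

1. ∠DWJ = 86°  [D on WZ, J on WA]
2. ∠DJW = 39°  [△WDJ]
3. ∠AJD = 141°  [linear pair at J on WA]
4. ∠JAZ = 39°  [DJ∥ZA, co-interior at A–J]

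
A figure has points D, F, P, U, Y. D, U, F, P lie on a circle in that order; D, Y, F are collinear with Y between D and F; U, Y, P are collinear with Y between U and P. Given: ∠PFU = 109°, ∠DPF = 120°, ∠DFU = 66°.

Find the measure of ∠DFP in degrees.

∠DFP = 43°

1. ∠PDU = 71°  [cyclic DUFP, opposite ∠D+∠F]
2. ∠DPU = 66°  [same arc DU]
3. ∠DUP = 43°  [△DUP]
4. ∠DFP = 43°  [same arc DP]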